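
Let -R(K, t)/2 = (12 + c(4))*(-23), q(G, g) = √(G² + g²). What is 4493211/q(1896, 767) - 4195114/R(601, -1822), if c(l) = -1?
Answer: -190687/23 + 4493211*√4183105/4183105 ≈ -6093.9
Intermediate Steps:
R(K, t) = 506 (R(K, t) = -2*(12 - 1)*(-23) = -22*(-23) = -2*(-253) = 506)
4493211/q(1896, 767) - 4195114/R(601, -1822) = 4493211/(√(1896² + 767²)) - 4195114/506 = 4493211/(√(3594816 + 588289)) - 4195114*1/506 = 4493211/(√4183105) - 190687/23 = 4493211*(√4183105/4183105) - 190687/23 = 4493211*√4183105/4183105 - 190687/23 = -190687/23 + 4493211*√4183105/4183105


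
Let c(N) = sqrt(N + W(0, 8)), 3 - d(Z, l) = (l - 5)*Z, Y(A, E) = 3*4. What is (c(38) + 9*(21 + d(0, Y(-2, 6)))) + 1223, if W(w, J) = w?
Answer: 1439 + sqrt(38) ≈ 1445.2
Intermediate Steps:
Y(A, E) = 12
d(Z, l) = 3 - Z*(-5 + l) (d(Z, l) = 3 - (l - 5)*Z = 3 - (-5 + l)*Z = 3 - Z*(-5 + l))
c(N) = sqrt(N) (c(N) = sqrt(N + 0) = sqrt(N))
(c(38) + 9*(21 + d(0, Y(-2, 6)))) + 1223 = (sqrt(38) + 9*(21 + (3 + 5*0 - 1*0*12))) + 1223 = (sqrt(38) + 9*(21 + (3 + 0 + 0))) + 1223 = (sqrt(38) + 9*(21 + 3)) + 1223 = (sqrt(38) + 9*24) + 1223 = (sqrt(38) + 216) + 1223 = (216 + sqrt(38)) + 1223 = 1439 + sqrt(38)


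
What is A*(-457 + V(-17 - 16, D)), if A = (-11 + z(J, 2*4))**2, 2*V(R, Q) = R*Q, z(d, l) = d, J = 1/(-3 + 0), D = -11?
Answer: -318478/9 ≈ -35386.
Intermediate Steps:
J = -1/3 (J = 1/(-3) = -1/3 ≈ -0.33333)
V(R, Q) = Q*R/2 (V(R, Q) = (R*Q)/2 = (Q*R)/2 = Q*R/2)
A = 1156/9 (A = (-11 - 1/3)**2 = (-34/3)**2 = 1156/9 ≈ 128.44)
A*(-457 + V(-17 - 16, D)) = 1156*(-457 + (1/2)*(-11)*(-17 - 16))/9 = 1156*(-457 + (1/2)*(-11)*(-33))/9 = 1156*(-457 + 363/2)/9 = (1156/9)*(-551/2) = -318478/9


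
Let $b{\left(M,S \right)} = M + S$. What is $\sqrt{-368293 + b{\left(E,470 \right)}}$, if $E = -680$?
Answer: $i \sqrt{368503} \approx 607.04 i$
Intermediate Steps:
$\sqrt{-368293 + b{\left(E,470 \right)}} = \sqrt{-368293 + \left(-680 + 470\right)} = \sqrt{-368293 - 210} = \sqrt{-368503} = i \sqrt{368503}$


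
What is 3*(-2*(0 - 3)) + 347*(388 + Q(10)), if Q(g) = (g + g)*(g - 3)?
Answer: 183234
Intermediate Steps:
Q(g) = 2*g*(-3 + g) (Q(g) = (2*g)*(-3 + g) = 2*g*(-3 + g))
3*(-2*(0 - 3)) + 347*(388 + Q(10)) = 3*(-2*(0 - 3)) + 347*(388 + 2*10*(-3 + 10)) = 3*(-2*(-3)) + 347*(388 + 2*10*7) = 3*6 + 347*(388 + 140) = 18 + 347*528 = 18 + 183216 = 183234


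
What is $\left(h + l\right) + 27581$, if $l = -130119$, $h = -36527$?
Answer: $-139065$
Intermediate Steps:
$\left(h + l\right) + 27581 = \left(-36527 - 130119\right) + 27581 = -166646 + 27581 = -139065$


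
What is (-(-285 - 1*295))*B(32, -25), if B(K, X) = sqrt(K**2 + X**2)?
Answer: 580*sqrt(1649) ≈ 23553.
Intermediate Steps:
(-(-285 - 1*295))*B(32, -25) = (-(-285 - 1*295))*sqrt(32**2 + (-25)**2) = (-(-285 - 295))*sqrt(1024 + 625) = (-1*(-580))*sqrt(1649) = 580*sqrt(1649)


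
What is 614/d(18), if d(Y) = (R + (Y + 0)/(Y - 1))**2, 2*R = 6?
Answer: 177446/4761 ≈ 37.271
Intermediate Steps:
R = 3 (R = (1/2)*6 = 3)
d(Y) = (3 + Y/(-1 + Y))**2 (d(Y) = (3 + (Y + 0)/(Y - 1))**2 = (3 + Y/(-1 + Y))**2)
614/d(18) = 614/(((-3 + 4*18)**2/(-1 + 18)**2)) = 614/(((-3 + 72)**2/17**2)) = 614/(((1/289)*69**2)) = 614/(((1/289)*4761)) = 614/(4761/289) = 614*(289/4761) = 177446/4761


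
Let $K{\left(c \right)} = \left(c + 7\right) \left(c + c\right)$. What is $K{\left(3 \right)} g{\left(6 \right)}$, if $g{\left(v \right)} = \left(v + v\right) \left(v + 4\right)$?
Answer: $7200$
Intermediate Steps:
$g{\left(v \right)} = 2 v \left(4 + v\right)$
$K{\left(c \right)} = 2 c \left(7 + c\right)$ ($K{\left(c \right)} = \left(7 + c\right) 2 c = 2 c \left(7 + c\right)$)
$K{\left(3 \right)} g{\left(6 \right)} = 2 \cdot 3 \left(7 + 3\right) 2 \cdot 6 \left(4 + 6\right) = 2 \cdot 3 \cdot 10 \cdot 2 \cdot 6 \cdot 10 = 60 \cdot 120 = 7200$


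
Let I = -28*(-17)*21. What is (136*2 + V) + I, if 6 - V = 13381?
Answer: -3107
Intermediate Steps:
V = -13375 (V = 6 - 1*13381 = 6 - 13381 = -13375)
I = 9996 (I = 476*21 = 9996)
(136*2 + V) + I = (136*2 - 13375) + 9996 = (272 - 13375) + 9996 = -13103 + 9996 = -3107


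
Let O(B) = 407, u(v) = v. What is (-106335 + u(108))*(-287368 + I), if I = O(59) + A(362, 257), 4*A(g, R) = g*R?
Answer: 56024650935/2 ≈ 2.8012e+10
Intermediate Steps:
A(g, R) = R*g/4 (A(g, R) = (g*R)/4 = (R*g)/4 = R*g/4)
I = 47331/2 (I = 407 + (¼)*257*362 = 407 + 46517/2 = 47331/2 ≈ 23666.)
(-106335 + u(108))*(-287368 + I) = (-106335 + 108)*(-287368 + 47331/2) = -106227*(-527405/2) = 56024650935/2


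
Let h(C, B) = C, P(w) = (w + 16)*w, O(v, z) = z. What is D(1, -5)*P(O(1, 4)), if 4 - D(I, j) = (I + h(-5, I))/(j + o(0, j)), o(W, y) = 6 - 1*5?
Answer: 240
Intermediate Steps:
o(W, y) = 1 (o(W, y) = 6 - 5 = 1)
P(w) = w*(16 + w) (P(w) = (16 + w)*w = w*(16 + w))
D(I, j) = 4 - (-5 + I)/(1 + j) (D(I, j) = 4 - (I - 5)/(j + 1) = 4 - (-5 + I)/(1 + j))
D(1, -5)*P(O(1, 4)) = ((9 - 1*1 + 4*(-5))/(1 - 5))*(4*(16 + 4)) = ((9 - 1 - 20)/(-4))*(4*20) = -¼*(-12)*80 = 3*80 = 240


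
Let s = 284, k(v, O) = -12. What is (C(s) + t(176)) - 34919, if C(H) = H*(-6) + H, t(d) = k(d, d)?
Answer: -36351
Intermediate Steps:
t(d) = -12
C(H) = -5*H (C(H) = -6*H + H = -5*H)
(C(s) + t(176)) - 34919 = (-5*284 - 12) - 34919 = (-1420 - 12) - 34919 = -1432 - 34919 = -36351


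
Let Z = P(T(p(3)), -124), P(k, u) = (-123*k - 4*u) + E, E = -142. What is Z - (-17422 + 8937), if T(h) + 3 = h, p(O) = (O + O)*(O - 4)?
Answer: 9946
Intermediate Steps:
p(O) = 2*O*(-4 + O) (p(O) = (2*O)*(-4 + O) = 2*O*(-4 + O))
T(h) = -3 + h
P(k, u) = -142 - 123*k - 4*u (P(k, u) = (-123*k - 4*u) - 142 = -142 - 123*k - 4*u)
Z = 1461 (Z = -142 - 123*(-3 + 2*3*(-4 + 3)) - 4*(-124) = -142 - 123*(-3 + 2*3*(-1)) + 496 = -142 - 123*(-3 - 6) + 496 = -142 - 123*(-9) + 496 = -142 + 1107 + 496 = 1461)
Z - (-17422 + 8937) = 1461 - (-17422 + 8937) = 1461 - 1*(-8485) = 1461 + 8485 = 9946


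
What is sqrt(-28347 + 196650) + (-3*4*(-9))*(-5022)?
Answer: -542376 + sqrt(168303) ≈ -5.4197e+5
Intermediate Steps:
sqrt(-28347 + 196650) + (-3*4*(-9))*(-5022) = sqrt(168303) - 12*(-9)*(-5022) = sqrt(168303) + 108*(-5022) = sqrt(168303) - 542376 = -542376 + sqrt(168303)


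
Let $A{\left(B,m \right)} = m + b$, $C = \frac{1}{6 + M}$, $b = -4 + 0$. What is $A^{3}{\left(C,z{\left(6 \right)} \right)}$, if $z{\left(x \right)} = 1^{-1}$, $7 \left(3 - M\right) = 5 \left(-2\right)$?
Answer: $-27$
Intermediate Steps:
$b = -4$
$M = \frac{31}{7}$ ($M = 3 - \frac{5 \left(-2\right)}{7} = 3 - - \frac{10}{7} = 3 + \frac{10}{7} = \frac{31}{7} \approx 4.4286$)
$z{\left(x \right)} = 1$
$C = \frac{7}{73}$ ($C = \frac{1}{6 + \frac{31}{7}} = \frac{1}{\frac{73}{7}} = \frac{7}{73} \approx 0.09589$)
$A{\left(B,m \right)} = -4 + m$ ($A{\left(B,m \right)} = m - 4 = -4 + m$)
$A^{3}{\left(C,z{\left(6 \right)} \right)} = \left(-4 + 1\right)^{3} = \left(-3\right)^{3} = -27$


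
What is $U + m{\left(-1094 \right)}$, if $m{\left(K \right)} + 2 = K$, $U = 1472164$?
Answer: $1471068$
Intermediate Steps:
$m{\left(K \right)} = -2 + K$
$U + m{\left(-1094 \right)} = 1472164 - 1096 = 1471068$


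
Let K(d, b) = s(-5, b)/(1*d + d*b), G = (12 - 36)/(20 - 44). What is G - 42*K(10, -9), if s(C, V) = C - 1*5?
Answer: -17/4 ≈ -4.2500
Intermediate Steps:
s(C, V) = -5 + C (s(C, V) = C - 5 = -5 + C)
G = 1 (G = -24/(-24) = -24*(-1/24) = 1)
K(d, b) = -10/(d + b*d) (K(d, b) = (-5 - 5)/(1*d + d*b) = -10/(d + b*d))
G - 42*K(10, -9) = 1 - (-420)/(10*(1 - 9)) = 1 - (-420)/(10*(-8)) = 1 - (-420)*(-1)/(10*8) = 1 - 42*⅛ = 1 - 21/4 = -17/4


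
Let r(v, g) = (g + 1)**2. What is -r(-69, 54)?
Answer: -3025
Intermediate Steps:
r(v, g) = (1 + g)**2
-r(-69, 54) = -(1 + 54)**2 = -1*55**2 = -1*3025 = -3025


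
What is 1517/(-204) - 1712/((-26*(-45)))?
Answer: -354023/39780 ≈ -8.8995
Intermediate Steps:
1517/(-204) - 1712/((-26*(-45))) = 1517*(-1/204) - 1712/1170 = -1517/204 - 1712*1/1170 = -1517/204 - 856/585 = -354023/39780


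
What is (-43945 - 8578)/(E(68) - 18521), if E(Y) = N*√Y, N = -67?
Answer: 972778483/342722189 - 7038082*√17/342722189 ≈ 2.7537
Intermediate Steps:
E(Y) = -67*√Y
(-43945 - 8578)/(E(68) - 18521) = (-43945 - 8578)/(-134*√17 - 18521) = -52523/(-134*√17 - 18521) = -52523/(-18521 - 134*√17)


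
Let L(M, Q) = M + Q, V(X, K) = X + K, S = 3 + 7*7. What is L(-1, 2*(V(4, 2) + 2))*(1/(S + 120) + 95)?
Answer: 245115/172 ≈ 1425.1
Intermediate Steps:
S = 52 (S = 3 + 49 = 52)
V(X, K) = K + X
L(-1, 2*(V(4, 2) + 2))*(1/(S + 120) + 95) = (-1 + 2*((2 + 4) + 2))*(1/(52 + 120) + 95) = (-1 + 2*(6 + 2))*(1/172 + 95) = (-1 + 2*8)*(1/172 + 95) = (-1 + 16)*(16341/172) = 15*(16341/172) = 245115/172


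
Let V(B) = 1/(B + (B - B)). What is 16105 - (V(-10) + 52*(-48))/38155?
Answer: 6144887711/381550 ≈ 16105.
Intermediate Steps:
V(B) = 1/B (V(B) = 1/(B + 0) = 1/B)
16105 - (V(-10) + 52*(-48))/38155 = 16105 - (1/(-10) + 52*(-48))/38155 = 16105 - (-⅒ - 2496)/38155 = 16105 - (-24961)/(10*38155) = 16105 - 1*(-24961/381550) = 16105 + 24961/381550 = 6144887711/381550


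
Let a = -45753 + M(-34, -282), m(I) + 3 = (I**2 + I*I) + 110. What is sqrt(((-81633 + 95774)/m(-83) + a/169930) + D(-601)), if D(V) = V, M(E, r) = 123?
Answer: I*sqrt(33416742593809996835)/235947805 ≈ 24.5*I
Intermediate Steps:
m(I) = 107 + 2*I**2 (m(I) = -3 + ((I**2 + I*I) + 110) = -3 + ((I**2 + I**2) + 110) = -3 + (2*I**2 + 110) = -3 + (110 + 2*I**2) = 107 + 2*I**2)
a = -45630 (a = -45753 + 123 = -45630)
sqrt(((-81633 + 95774)/m(-83) + a/169930) + D(-601)) = sqrt(((-81633 + 95774)/(107 + 2*(-83)**2) - 45630/169930) - 601) = sqrt((14141/(107 + 2*6889) - 45630*1/169930) - 601) = sqrt((14141/(107 + 13778) - 4563/16993) - 601) = sqrt((14141/13885 - 4563/16993) - 601) = sqrt(176940758/235947805 - 601) = sqrt(-141627690047/235947805) = I*sqrt(33416742593809996835)/235947805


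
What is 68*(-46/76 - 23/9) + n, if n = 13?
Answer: -34531/171 ≈ -201.94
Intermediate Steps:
68*(-46/76 - 23/9) + n = 68*(-46/76 - 23/9) + 13 = 68*(-46*1/76 - 23*⅑) + 13 = 68*(-23/38 - 23/9) + 13 = 68*(-1081/342) + 13 = -36754/171 + 13 = -34531/171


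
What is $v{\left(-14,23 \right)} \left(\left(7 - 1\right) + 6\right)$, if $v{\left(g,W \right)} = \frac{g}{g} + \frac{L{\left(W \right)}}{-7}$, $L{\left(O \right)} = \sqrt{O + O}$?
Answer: $12 - \frac{12 \sqrt{46}}{7} \approx 0.37315$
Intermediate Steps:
$L{\left(O \right)} = \sqrt{2} \sqrt{O}$ ($L{\left(O \right)} = \sqrt{2 O} = \sqrt{2} \sqrt{O}$)
$v{\left(g,W \right)} = 1 - \frac{\sqrt{2} \sqrt{W}}{7}$ ($v{\left(g,W \right)} = \frac{g}{g} + \frac{\sqrt{2} \sqrt{W}}{-7} = 1 + \sqrt{2} \sqrt{W} \left(- \frac{1}{7}\right) = 1 - \frac{\sqrt{2} \sqrt{W}}{7}$)
$v{\left(-14,23 \right)} \left(\left(7 - 1\right) + 6\right) = \left(1 - \frac{\sqrt{2} \sqrt{23}}{7}\right) \left(\left(7 - 1\right) + 6\right) = \left(1 - \frac{\sqrt{46}}{7}\right) \left(6 + 6\right) = \left(1 - \frac{\sqrt{46}}{7}\right) 12 = 12 - \frac{12 \sqrt{46}}{7}$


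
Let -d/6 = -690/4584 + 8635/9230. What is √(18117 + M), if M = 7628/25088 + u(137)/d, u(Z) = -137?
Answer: √69754113529017572966/61999728 ≈ 134.71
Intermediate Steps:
d = -1660707/352586 (d = -6*(-690/4584 + 8635/9230) = -6*(-690*1/4584 + 8635*(1/9230)) = -6*(-115/764 + 1727/1846) = -6*553569/705172 = -1660707/352586 ≈ -4.7101)
M = 306131424953/10415954304 (M = 7628/25088 - 137/(-1660707/352586) = 7628*(1/25088) - 137*(-352586/1660707) = 1907/6272 + 48304282/1660707 = 306131424953/10415954304 ≈ 29.391)
√(18117 + M) = √(18117 + 306131424953/10415954304) = √(189011975550521/10415954304) = √69754113529017572966/61999728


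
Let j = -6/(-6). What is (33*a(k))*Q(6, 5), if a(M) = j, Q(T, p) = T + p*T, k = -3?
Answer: 1188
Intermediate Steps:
Q(T, p) = T + T*p
j = 1 (j = -6*(-⅙) = 1)
a(M) = 1
(33*a(k))*Q(6, 5) = (33*1)*(6*(1 + 5)) = 33*(6*6) = 33*36 = 1188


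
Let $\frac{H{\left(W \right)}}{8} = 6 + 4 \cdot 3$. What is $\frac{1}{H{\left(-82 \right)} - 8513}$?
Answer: $- \frac{1}{8369} \approx -0.00011949$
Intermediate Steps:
$H{\left(W \right)} = 144$ ($H{\left(W \right)} = 8 \left(6 + 4 \cdot 3\right) = 8 \left(6 + 12\right) = 8 \cdot 18 = 144$)
$\frac{1}{H{\left(-82 \right)} - 8513} = \frac{1}{144 - 8513} = \frac{1}{-8369} = - \frac{1}{8369}$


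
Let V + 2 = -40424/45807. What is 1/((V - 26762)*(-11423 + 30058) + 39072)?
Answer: -45807/22845073772116 ≈ -2.0051e-9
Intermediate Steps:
V = -132038/45807 (V = -2 - 40424/45807 = -132038/45807 ≈ -2.8825)
1/((V - 26762)*(-11423 + 30058) + 39072) = 1/((-132038/45807 - 26762)*(-11423 + 30058) + 39072) = 1/(-1226018972/45807*18635 + 39072) = 1/(-22846863543220/45807 + 39072) = 1/(-22845073772116/45807) = -45807/22845073772116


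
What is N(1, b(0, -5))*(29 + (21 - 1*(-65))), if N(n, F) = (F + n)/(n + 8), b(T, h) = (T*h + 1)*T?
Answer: 115/9 ≈ 12.778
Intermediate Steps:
b(T, h) = T*(1 + T*h) (b(T, h) = (1 + T*h)*T = T*(1 + T*h))
N(n, F) = (F + n)/(8 + n)
N(1, b(0, -5))*(29 + (21 - 1*(-65))) = ((0*(1 + 0*(-5)) + 1)/(8 + 1))*(29 + (21 - 1*(-65))) = ((0*(1 + 0) + 1)/9)*(29 + (21 + 65)) = ((0*1 + 1)/9)*(29 + 86) = ((0 + 1)/9)*115 = ((1/9)*1)*115 = (1/9)*115 = 115/9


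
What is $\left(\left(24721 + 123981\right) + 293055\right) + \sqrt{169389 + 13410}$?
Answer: $441757 + 3 \sqrt{20311} \approx 4.4218 \cdot 10^{5}$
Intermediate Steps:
$\left(\left(24721 + 123981\right) + 293055\right) + \sqrt{169389 + 13410} = \left(148702 + 293055\right) + \sqrt{182799} = 441757 + 3 \sqrt{20311}$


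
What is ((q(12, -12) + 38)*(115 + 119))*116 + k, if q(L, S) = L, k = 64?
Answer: 1357264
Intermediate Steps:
((q(12, -12) + 38)*(115 + 119))*116 + k = ((12 + 38)*(115 + 119))*116 + 64 = (50*234)*116 + 64 = 11700*116 + 64 = 1357200 + 64 = 1357264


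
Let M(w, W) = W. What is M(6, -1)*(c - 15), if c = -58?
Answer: 73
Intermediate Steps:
M(6, -1)*(c - 15) = -(-58 - 15) = -1*(-73) = 73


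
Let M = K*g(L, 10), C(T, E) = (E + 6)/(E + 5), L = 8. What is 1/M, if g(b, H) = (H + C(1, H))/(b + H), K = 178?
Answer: 135/14774 ≈ 0.0091377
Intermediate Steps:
C(T, E) = (6 + E)/(5 + E)
g(b, H) = (H + (6 + H)/(5 + H))/(H + b) (g(b, H) = (H + (6 + H)/(5 + H))/(b + H) = (H + (6 + H)/(5 + H))/(H + b))
M = 14774/135 (M = 178*((6 + 10 + 10*(5 + 10))/((5 + 10)*(10 + 8))) = 178*((6 + 10 + 10*15)/(15*18)) = 178*((1/15)*(1/18)*(6 + 10 + 150)) = 178*((1/15)*(1/18)*166) = 178*(83/135) = 14774/135 ≈ 109.44)
1/M = 1/(14774/135) = 135/14774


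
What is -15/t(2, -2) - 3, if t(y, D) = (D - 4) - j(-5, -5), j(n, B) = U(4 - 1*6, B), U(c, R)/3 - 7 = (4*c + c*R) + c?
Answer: -22/9 ≈ -2.4444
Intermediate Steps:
U(c, R) = 21 + 15*c + 3*R*c (U(c, R) = 21 + 3*((4*c + c*R) + c) = 21 + 3*((4*c + R*c) + c) = 21 + 3*(5*c + R*c) = 21 + (15*c + 3*R*c) = 21 + 15*c + 3*R*c)
j(n, B) = -9 - 6*B (j(n, B) = 21 + 15*(4 - 1*6) + 3*B*(4 - 1*6) = 21 + 15*(4 - 6) + 3*B*(4 - 6) = 21 + 15*(-2) + 3*B*(-2) = 21 - 30 - 6*B = -9 - 6*B)
t(y, D) = -25 + D (t(y, D) = (D - 4) - (-9 - 6*(-5)) = (-4 + D) - (-9 + 30) = (-4 + D) - 1*21 = (-4 + D) - 21 = -25 + D)
-15/t(2, -2) - 3 = -15/(-25 - 2) - 3 = -15/(-27) - 3 = -1/27*(-15) - 3 = 5/9 - 3 = -22/9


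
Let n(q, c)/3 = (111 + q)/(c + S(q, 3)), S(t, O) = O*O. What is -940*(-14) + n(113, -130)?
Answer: 1591688/121 ≈ 13154.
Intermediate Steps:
S(t, O) = O²
n(q, c) = 3*(111 + q)/(9 + c) (n(q, c) = 3*((111 + q)/(c + 3²)) = 3*((111 + q)/(c + 9)) = 3*((111 + q)/(9 + c)) = 3*(111 + q)/(9 + c))
-940*(-14) + n(113, -130) = -940*(-14) + 3*(111 + 113)/(9 - 130) = 13160 + 3*224/(-121) = 13160 + 3*(-1/121)*224 = 13160 - 672/121 = 1591688/121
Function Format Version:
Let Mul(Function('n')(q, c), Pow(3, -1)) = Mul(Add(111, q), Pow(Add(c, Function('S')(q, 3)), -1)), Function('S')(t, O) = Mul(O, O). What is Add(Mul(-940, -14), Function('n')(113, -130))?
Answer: Rational(1591688, 121) ≈ 13154.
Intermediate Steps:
Function('S')(t, O) = Pow(O, 2)
Function('n')(q, c) = Mul(3, Pow(Add(9, c), -1), Add(111, q)) (Function('n')(q, c) = Mul(3, Mul(Add(111, q), Pow(Add(c, Pow(3, 2)), -1))) = Mul(3, Mul(Add(111, q), Pow(Add(c, 9), -1))) = Mul(3, Mul(Add(111, q), Pow(Add(9, c), -1))) = Mul(3, Mul(Pow(Add(9, c), -1), Add(111, q))) = Mul(3, Pow(Add(9, c), -1), Add(111, q)))
Add(Mul(-940, -14), Function('n')(113, -130)) = Add(Mul(-940, -14), Mul(3, Pow(Add(9, -130), -1), Add(111, 113))) = Add(13160, Mul(3, Pow(-121, -1), 224)) = Add(13160, Mul(3, Rational(-1, 121), 224)) = Add(13160, Rational(-672, 121)) = Rational(1591688, 121)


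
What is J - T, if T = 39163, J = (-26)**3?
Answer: -56739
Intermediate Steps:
J = -17576
J - T = -17576 - 1*39163 = -17576 - 39163 = -56739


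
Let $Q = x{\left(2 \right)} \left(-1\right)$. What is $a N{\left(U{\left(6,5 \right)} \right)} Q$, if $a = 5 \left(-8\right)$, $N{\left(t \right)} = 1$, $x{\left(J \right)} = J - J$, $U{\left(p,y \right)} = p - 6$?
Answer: $0$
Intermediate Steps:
$U{\left(p,y \right)} = -6 + p$ ($U{\left(p,y \right)} = p - 6 = -6 + p$)
$x{\left(J \right)} = 0$
$Q = 0$ ($Q = 0 \left(-1\right) = 0$)
$a = -40$
$a N{\left(U{\left(6,5 \right)} \right)} Q = \left(-40\right) 1 \cdot 0 = \left(-40\right) 0 = 0$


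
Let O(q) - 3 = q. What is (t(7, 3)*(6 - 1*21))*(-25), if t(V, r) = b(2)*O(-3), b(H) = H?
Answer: 0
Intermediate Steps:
O(q) = 3 + q
t(V, r) = 0 (t(V, r) = 2*(3 - 3) = 2*0 = 0)
(t(7, 3)*(6 - 1*21))*(-25) = (0*(6 - 1*21))*(-25) = (0*(6 - 21))*(-25) = (0*(-15))*(-25) = 0*(-25) = 0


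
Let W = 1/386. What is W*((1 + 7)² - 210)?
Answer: -73/193 ≈ -0.37824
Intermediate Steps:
W = 1/386 ≈ 0.0025907
W*((1 + 7)² - 210) = ((1 + 7)² - 210)/386 = (8² - 210)/386 = (64 - 210)/386 = (1/386)*(-146) = -73/193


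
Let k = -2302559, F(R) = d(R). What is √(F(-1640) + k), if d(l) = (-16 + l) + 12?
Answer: 11*I*√19043 ≈ 1518.0*I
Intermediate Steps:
d(l) = -4 + l
F(R) = -4 + R
√(F(-1640) + k) = √((-4 - 1640) - 2302559) = √(-1644 - 2302559) = √(-2304203) = 11*I*√19043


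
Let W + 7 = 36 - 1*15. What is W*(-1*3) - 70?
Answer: -112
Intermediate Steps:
W = 14 (W = -7 + (36 - 1*15) = -7 + (36 - 15) = -7 + 21 = 14)
W*(-1*3) - 70 = 14*(-1*3) - 70 = 14*(-3) - 70 = -42 - 70 = -112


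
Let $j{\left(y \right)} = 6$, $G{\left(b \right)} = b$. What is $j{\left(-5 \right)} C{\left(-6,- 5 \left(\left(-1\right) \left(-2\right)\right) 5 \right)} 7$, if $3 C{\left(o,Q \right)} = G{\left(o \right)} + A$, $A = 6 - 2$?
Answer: $-28$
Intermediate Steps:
$A = 4$
$C{\left(o,Q \right)} = \frac{4}{3} + \frac{o}{3}$ ($C{\left(o,Q \right)} = \frac{o + 4}{3} = \frac{4 + o}{3} = \frac{4}{3} + \frac{o}{3}$)
$j{\left(-5 \right)} C{\left(-6,- 5 \left(\left(-1\right) \left(-2\right)\right) 5 \right)} 7 = 6 \left(\frac{4}{3} + \frac{1}{3} \left(-6\right)\right) 7 = 6 \left(\frac{4}{3} - 2\right) 7 = 6 \left(- \frac{2}{3}\right) 7 = \left(-4\right) 7 = -28$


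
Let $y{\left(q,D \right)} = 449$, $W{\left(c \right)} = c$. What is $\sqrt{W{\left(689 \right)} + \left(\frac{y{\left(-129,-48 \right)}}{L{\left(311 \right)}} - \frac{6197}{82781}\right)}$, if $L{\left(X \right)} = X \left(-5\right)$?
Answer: $\frac{\sqrt{11410694933436227405}}{128724455} \approx 26.242$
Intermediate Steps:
$L{\left(X \right)} = - 5 X$
$\sqrt{W{\left(689 \right)} + \left(\frac{y{\left(-129,-48 \right)}}{L{\left(311 \right)}} - \frac{6197}{82781}\right)} = \sqrt{689 + \left(\frac{449}{\left(-5\right) 311} - \frac{6197}{82781}\right)} = \sqrt{689 + \left(\frac{449}{-1555} - \frac{6197}{82781}\right)} = \sqrt{689 + \left(449 \left(- \frac{1}{1555}\right) - \frac{6197}{82781}\right)} = \sqrt{689 - \frac{46805004}{128724455}} = \sqrt{\frac{88644344491}{128724455}} = \frac{\sqrt{11410694933436227405}}{128724455}$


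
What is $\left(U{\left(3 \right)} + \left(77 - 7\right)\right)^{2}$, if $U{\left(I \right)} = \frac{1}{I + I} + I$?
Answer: $\frac{192721}{36} \approx 5353.4$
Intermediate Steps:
$U{\left(I \right)} = I + \frac{1}{2 I}$ ($U{\left(I \right)} = \frac{1}{2 I} + I = I + \frac{1}{2 I}$)
$\left(U{\left(3 \right)} + \left(77 - 7\right)\right)^{2} = \left(\left(3 + \frac{1}{2 \cdot 3}\right) + \left(77 - 7\right)\right)^{2} = \left(\left(3 + \frac{1}{2} \cdot \frac{1}{3}\right) + 70\right)^{2} = \left(\left(3 + \frac{1}{6}\right) + 70\right)^{2} = \left(\frac{19}{6} + 70\right)^{2} = \left(\frac{439}{6}\right)^{2} = \frac{192721}{36}$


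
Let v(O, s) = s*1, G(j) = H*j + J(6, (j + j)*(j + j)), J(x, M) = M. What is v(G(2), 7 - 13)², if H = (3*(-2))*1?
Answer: 36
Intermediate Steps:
H = -6 (H = -6*1 = -6)
G(j) = -6*j + 4*j² (G(j) = -6*j + (j + j)*(j + j) = -6*j + (2*j)*(2*j) = -6*j + 4*j²)
v(O, s) = s
v(G(2), 7 - 13)² = (7 - 13)² = (-6)² = 36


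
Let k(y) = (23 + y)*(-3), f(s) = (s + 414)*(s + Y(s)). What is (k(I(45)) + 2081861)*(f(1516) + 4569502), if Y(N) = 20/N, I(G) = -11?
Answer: 5913963996196100/379 ≈ 1.5604e+13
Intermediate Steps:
f(s) = (414 + s)*(s + 20/s) (f(s) = (s + 414)*(s + 20/s) = (414 + s)*(s + 20/s))
k(y) = -69 - 3*y
(k(I(45)) + 2081861)*(f(1516) + 4569502) = ((-69 - 3*(-11)) + 2081861)*((20 + 1516² + 414*1516 + 8280/1516) + 4569502) = ((-69 + 33) + 2081861)*((20 + 2298256 + 627624 + 8280*(1/1516)) + 4569502) = (-36 + 2081861)*((20 + 2298256 + 627624 + 2070/379) + 4569502) = 2081825*(1108918170/379 + 4569502) = 2081825*(2840759428/379) = 5913963996196100/379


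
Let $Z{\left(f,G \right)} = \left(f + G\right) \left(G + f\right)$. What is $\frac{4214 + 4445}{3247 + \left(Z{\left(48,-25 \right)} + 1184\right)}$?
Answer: $\frac{8659}{4960} \approx 1.7458$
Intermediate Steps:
$Z{\left(f,G \right)} = \left(G + f\right)^{2}$ ($Z{\left(f,G \right)} = \left(G + f\right) \left(G + f\right) = \left(G + f\right)^{2}$)
$\frac{4214 + 4445}{3247 + \left(Z{\left(48,-25 \right)} + 1184\right)} = \frac{4214 + 4445}{3247 + \left(\left(-25 + 48\right)^{2} + 1184\right)} = \frac{8659}{3247 + \left(23^{2} + 1184\right)} = \frac{8659}{3247 + \left(529 + 1184\right)} = \frac{8659}{3247 + 1713} = \frac{8659}{4960}$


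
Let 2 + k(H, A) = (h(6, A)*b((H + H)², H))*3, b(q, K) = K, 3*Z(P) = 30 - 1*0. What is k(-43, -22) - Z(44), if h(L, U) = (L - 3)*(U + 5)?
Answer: 6567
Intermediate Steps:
h(L, U) = (-3 + L)*(5 + U)
Z(P) = 10 (Z(P) = (30 - 1*0)/3 = (30 + 0)/3 = (⅓)*30 = 10)
k(H, A) = -2 + 3*H*(15 + 3*A) (k(H, A) = -2 + ((-15 - 3*A + 5*6 + 6*A)*H)*3 = -2 + ((-15 - 3*A + 30 + 6*A)*H)*3 = -2 + ((15 + 3*A)*H)*3 = -2 + (H*(15 + 3*A))*3 = -2 + 3*H*(15 + 3*A))
k(-43, -22) - Z(44) = (-2 + 9*(-43)*(5 - 22)) - 1*10 = (-2 + 9*(-43)*(-17)) - 10 = (-2 + 6579) - 10 = 6577 - 10 = 6567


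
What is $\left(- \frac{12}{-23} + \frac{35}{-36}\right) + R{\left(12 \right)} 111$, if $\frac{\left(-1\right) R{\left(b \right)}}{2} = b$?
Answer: $- \frac{2206165}{828} \approx -2664.4$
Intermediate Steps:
$R{\left(b \right)} = - 2 b$
$\left(- \frac{12}{-23} + \frac{35}{-36}\right) + R{\left(12 \right)} 111 = \left(- \frac{12}{-23} + \frac{35}{-36}\right) + \left(-2\right) 12 \cdot 111 = \left(\left(-12\right) \left(- \frac{1}{23}\right) + 35 \left(- \frac{1}{36}\right)\right) - 2664 = \left(\frac{12}{23} - \frac{35}{36}\right) - 2664 = - \frac{373}{828} - 2664 = - \frac{2206165}{828}$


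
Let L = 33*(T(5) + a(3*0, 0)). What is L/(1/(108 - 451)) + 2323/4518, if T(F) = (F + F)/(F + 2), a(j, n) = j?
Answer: -73053737/4518 ≈ -16169.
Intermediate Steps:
T(F) = 2*F/(2 + F) (T(F) = (2*F)/(2 + F) = 2*F/(2 + F))
L = 330/7 (L = 33*(2*5/(2 + 5) + 3*0) = 33*(2*5/7 + 0) = 33*(2*5*(⅐) + 0) = 33*(10/7 + 0) = 33*(10/7) = 330/7 ≈ 47.143)
L/(1/(108 - 451)) + 2323/4518 = 330/(7*(1/(108 - 451))) + 2323/4518 = 330/(7*(1/(-343))) + 2323*(1/4518) = 330/(7*(-1/343)) + 2323/4518 = (330/7)*(-343) + 2323/4518 = -16170 + 2323/4518 = -73053737/4518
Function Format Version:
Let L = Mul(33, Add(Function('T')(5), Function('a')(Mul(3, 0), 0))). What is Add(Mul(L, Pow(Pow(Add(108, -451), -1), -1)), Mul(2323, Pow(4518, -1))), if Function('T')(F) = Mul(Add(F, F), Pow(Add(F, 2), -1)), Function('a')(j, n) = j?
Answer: Rational(-73053737, 4518) ≈ -16169.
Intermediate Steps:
Function('T')(F) = Mul(2, F, Pow(Add(2, F), -1)) (Function('T')(F) = Mul(Mul(2, F), Pow(Add(2, F), -1)) = Mul(2, F, Pow(Add(2, F), -1)))
L = Rational(330, 7) (L = Mul(33, Add(Mul(2, 5, Pow(Add(2, 5), -1)), Mul(3, 0))) = Mul(33, Add(Mul(2, 5, Pow(7, -1)), 0)) = Mul(33, Add(Mul(2, 5, Rational(1, 7)), 0)) = Mul(33, Add(Rational(10, 7), 0)) = Mul(33, Rational(10, 7)) = Rational(330, 7) ≈ 47.143)
Add(Mul(L, Pow(Pow(Add(108, -451), -1), -1)), Mul(2323, Pow(4518, -1))) = Add(Mul(Rational(330, 7), Pow(Pow(Add(108, -451), -1), -1)), Mul(2323, Pow(4518, -1))) = Add(Mul(Rational(330, 7), Pow(Pow(-343, -1), -1)), Mul(2323, Rational(1, 4518))) = Add(Mul(Rational(330, 7), Pow(Rational(-1, 343), -1)), Rational(2323, 4518)) = Add(Mul(Rational(330, 7), -343), Rational(2323, 4518)) = Add(-16170, Rational(2323, 4518)) = Rational(-73053737, 4518)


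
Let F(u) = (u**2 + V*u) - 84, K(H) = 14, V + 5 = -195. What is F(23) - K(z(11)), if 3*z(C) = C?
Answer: -4169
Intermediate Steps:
V = -200 (V = -5 - 195 = -200)
z(C) = C/3
F(u) = -84 + u**2 - 200*u (F(u) = (u**2 - 200*u) - 84 = -84 + u**2 - 200*u)
F(23) - K(z(11)) = (-84 + 23**2 - 200*23) - 1*14 = (-84 + 529 - 4600) - 14 = -4155 - 14 = -4169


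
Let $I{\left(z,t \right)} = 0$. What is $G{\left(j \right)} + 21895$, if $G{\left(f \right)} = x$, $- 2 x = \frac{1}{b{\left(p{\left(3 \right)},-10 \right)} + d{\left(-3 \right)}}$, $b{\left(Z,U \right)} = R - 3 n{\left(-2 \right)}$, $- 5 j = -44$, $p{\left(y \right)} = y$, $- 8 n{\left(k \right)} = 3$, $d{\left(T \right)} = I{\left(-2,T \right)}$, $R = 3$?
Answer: $\frac{722531}{33} \approx 21895.0$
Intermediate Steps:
$d{\left(T \right)} = 0$
$n{\left(k \right)} = - \frac{3}{8}$ ($n{\left(k \right)} = \left(- \frac{1}{8}\right) 3 = - \frac{3}{8}$)
$j = \frac{44}{5}$ ($j = \left(- \frac{1}{5}\right) \left(-44\right) = \frac{44}{5} \approx 8.8$)
$b{\left(Z,U \right)} = \frac{33}{8}$ ($b{\left(Z,U \right)} = 3 - - \frac{9}{8} = 3 + \frac{9}{8} = \frac{33}{8}$)
$x = - \frac{4}{33}$ ($x = - \frac{1}{2 \left(\frac{33}{8} + 0\right)} = - \frac{1}{2 \cdot \frac{33}{8}} = \left(- \frac{1}{2}\right) \frac{8}{33} = - \frac{4}{33} \approx -0.12121$)
$G{\left(f \right)} = - \frac{4}{33}$
$G{\left(j \right)} + 21895 = - \frac{4}{33} + 21895 = \frac{722531}{33}$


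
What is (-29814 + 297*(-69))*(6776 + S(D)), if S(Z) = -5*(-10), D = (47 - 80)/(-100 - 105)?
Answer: -343395582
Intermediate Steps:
D = 33/205 (D = -33/(-205) = -33*(-1/205) = 33/205 ≈ 0.16098)
S(Z) = 50
(-29814 + 297*(-69))*(6776 + S(D)) = (-29814 + 297*(-69))*(6776 + 50) = (-29814 - 20493)*6826 = -50307*6826 = -343395582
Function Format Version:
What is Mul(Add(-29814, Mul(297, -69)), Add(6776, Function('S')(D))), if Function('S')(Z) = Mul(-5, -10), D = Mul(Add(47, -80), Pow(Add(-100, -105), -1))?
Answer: -343395582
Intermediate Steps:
D = Rational(33, 205) (D = Mul(-33, Pow(-205, -1)) = Mul(-33, Rational(-1, 205)) = Rational(33, 205) ≈ 0.16098)
Function('S')(Z) = 50
Mul(Add(-29814, Mul(297, -69)), Add(6776, Function('S')(D))) = Mul(Add(-29814, Mul(297, -69)), Add(6776, 50)) = Mul(Add(-29814, -20493), 6826) = Mul(-50307, 6826) = -343395582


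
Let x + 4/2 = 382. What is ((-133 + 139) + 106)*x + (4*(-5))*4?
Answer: 42480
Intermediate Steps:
x = 380 (x = -2 + 382 = 380)
((-133 + 139) + 106)*x + (4*(-5))*4 = ((-133 + 139) + 106)*380 + (4*(-5))*4 = (6 + 106)*380 - 20*4 = 112*380 - 80 = 42560 - 80 = 42480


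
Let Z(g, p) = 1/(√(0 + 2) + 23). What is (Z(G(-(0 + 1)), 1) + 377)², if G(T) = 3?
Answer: (198702 - √2)²/277729 ≈ 1.4216e+5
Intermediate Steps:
Z(g, p) = 1/(23 + √2) (Z(g, p) = 1/(√2 + 23) = 1/(23 + √2))
(Z(G(-(0 + 1)), 1) + 377)² = ((23/527 - √2/527) + 377)² = (198702/527 - √2/527)²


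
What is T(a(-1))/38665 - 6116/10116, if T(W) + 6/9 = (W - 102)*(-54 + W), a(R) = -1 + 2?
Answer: -45582734/97783785 ≈ -0.46616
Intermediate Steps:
a(R) = 1
T(W) = -2/3 + (-102 + W)*(-54 + W) (T(W) = -2/3 + (W - 102)*(-54 + W) = -2/3 + (-102 + W)*(-54 + W))
T(a(-1))/38665 - 6116/10116 = (16522/3 + 1**2 - 156*1)/38665 - 6116/10116 = (16522/3 + 1 - 156)*(1/38665) - 6116*1/10116 = (16057/3)*(1/38665) - 1529/2529 = 16057/115995 - 1529/2529 = -45582734/97783785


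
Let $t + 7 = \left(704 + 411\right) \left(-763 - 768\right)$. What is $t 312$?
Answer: $-532606464$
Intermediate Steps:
$t = -1707072$ ($t = -7 + \left(704 + 411\right) \left(-763 - 768\right) = -7 + 1115 \left(-1531\right) = -7 - 1707065 = -1707072$)
$t 312 = \left(-1707072\right) 312 = -532606464$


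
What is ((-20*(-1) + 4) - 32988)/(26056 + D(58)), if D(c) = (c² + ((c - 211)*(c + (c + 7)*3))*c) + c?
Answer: 2747/184637 ≈ 0.014878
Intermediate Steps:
D(c) = c + c² + c*(-211 + c)*(21 + 4*c) (D(c) = (c² + ((-211 + c)*(c + (7 + c)*3))*c) + c = (c² + ((-211 + c)*(c + (21 + 3*c)))*c) + c = (c² + ((-211 + c)*(21 + 4*c))*c) + c = (c² + c*(-211 + c)*(21 + 4*c)) + c = c + c² + c*(-211 + c)*(21 + 4*c))
((-20*(-1) + 4) - 32988)/(26056 + D(58)) = ((-20*(-1) + 4) - 32988)/(26056 + 2*58*(-2215 - 411*58 + 2*58²)) = ((20 + 4) - 32988)/(26056 + 2*58*(-2215 - 23838 + 2*3364)) = (24 - 32988)/(26056 + 2*58*(-2215 - 23838 + 6728)) = -32964/(26056 + 2*58*(-19325)) = -32964/(26056 - 2241700) = -32964/(-2215644) = -32964*(-1/2215644) = 2747/184637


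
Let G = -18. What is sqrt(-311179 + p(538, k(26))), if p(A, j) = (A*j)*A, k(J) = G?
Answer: I*sqrt(5521171) ≈ 2349.7*I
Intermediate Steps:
k(J) = -18
p(A, j) = j*A**2
sqrt(-311179 + p(538, k(26))) = sqrt(-311179 - 18*538**2) = sqrt(-311179 - 18*289444) = sqrt(-311179 - 5209992) = sqrt(-5521171) = I*sqrt(5521171)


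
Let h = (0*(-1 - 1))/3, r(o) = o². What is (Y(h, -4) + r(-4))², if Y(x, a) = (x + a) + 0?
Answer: 144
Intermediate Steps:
h = 0 (h = (0*(-2))*(⅓) = 0*(⅓) = 0)
Y(x, a) = a + x (Y(x, a) = (a + x) + 0 = a + x)
(Y(h, -4) + r(-4))² = ((-4 + 0) + (-4)²)² = (-4 + 16)² = 12² = 144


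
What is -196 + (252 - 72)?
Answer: -16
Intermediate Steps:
-196 + (252 - 72) = -196 + 180 = -16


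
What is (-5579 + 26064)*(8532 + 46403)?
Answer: 1125343475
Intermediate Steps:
(-5579 + 26064)*(8532 + 46403) = 20485*54935 = 1125343475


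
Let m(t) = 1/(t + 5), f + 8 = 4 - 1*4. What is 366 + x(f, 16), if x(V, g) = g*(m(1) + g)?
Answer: 1874/3 ≈ 624.67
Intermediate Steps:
f = -8 (f = -8 + (4 - 1*4) = -8 + (4 - 4) = -8 + 0 = -8)
m(t) = 1/(5 + t)
x(V, g) = g*(⅙ + g) (x(V, g) = g*(1/(5 + 1) + g) = g*(1/6 + g) = g*(⅙ + g))
366 + x(f, 16) = 366 + 16*(⅙ + 16) = 366 + 16*(97/6) = 366 + 776/3 = 1874/3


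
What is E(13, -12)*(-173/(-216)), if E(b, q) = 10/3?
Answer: 865/324 ≈ 2.6698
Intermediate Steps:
E(b, q) = 10/3 (E(b, q) = 10*(⅓) = 10/3)
E(13, -12)*(-173/(-216)) = 10*(-173/(-216))/3 = 10*(-173*(-1/216))/3 = (10/3)*(173/216) = 865/324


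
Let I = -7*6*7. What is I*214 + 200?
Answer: -62716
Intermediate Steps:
I = -294 (I = -42*7 = -294)
I*214 + 200 = -294*214 + 200 = -62916 + 200 = -62716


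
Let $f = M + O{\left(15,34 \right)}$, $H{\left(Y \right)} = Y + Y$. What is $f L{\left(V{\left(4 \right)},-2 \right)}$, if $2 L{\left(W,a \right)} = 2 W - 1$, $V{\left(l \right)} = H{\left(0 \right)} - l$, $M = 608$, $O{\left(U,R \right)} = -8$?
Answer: $-2700$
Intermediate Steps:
$H{\left(Y \right)} = 2 Y$
$V{\left(l \right)} = - l$ ($V{\left(l \right)} = 2 \cdot 0 - l = 0 - l = - l$)
$f = 600$ ($f = 608 - 8 = 600$)
$L{\left(W,a \right)} = - \frac{1}{2} + W$ ($L{\left(W,a \right)} = \frac{2 W - 1}{2} = \frac{-1 + 2 W}{2} = - \frac{1}{2} + W$)
$f L{\left(V{\left(4 \right)},-2 \right)} = 600 \left(- \frac{1}{2} - 4\right) = 600 \left(- \frac{9}{2}\right) = -2700$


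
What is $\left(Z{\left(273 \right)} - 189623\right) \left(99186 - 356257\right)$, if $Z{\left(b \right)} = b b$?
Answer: $29587329674$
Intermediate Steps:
$Z{\left(b \right)} = b^{2}$
$\left(Z{\left(273 \right)} - 189623\right) \left(99186 - 356257\right) = \left(273^{2} - 189623\right) \left(99186 - 356257\right) = \left(74529 - 189623\right) \left(-257071\right) = \left(-115094\right) \left(-257071\right) = 29587329674$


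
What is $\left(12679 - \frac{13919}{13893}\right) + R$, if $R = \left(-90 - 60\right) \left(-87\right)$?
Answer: $\frac{357439078}{13893} \approx 25728.0$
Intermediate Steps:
$R = 13050$ ($R = \left(-150\right) \left(-87\right) = 13050$)
$\left(12679 - \frac{13919}{13893}\right) + R = \left(12679 - \frac{13919}{13893}\right) + 13050 = \frac{176135428}{13893} + 13050 = \frac{357439078}{13893}$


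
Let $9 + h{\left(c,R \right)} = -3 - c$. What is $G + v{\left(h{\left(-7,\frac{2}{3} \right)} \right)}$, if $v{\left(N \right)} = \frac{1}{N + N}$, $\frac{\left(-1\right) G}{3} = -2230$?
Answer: $\frac{66899}{10} \approx 6689.9$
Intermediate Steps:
$G = 6690$ ($G = \left(-3\right) \left(-2230\right) = 6690$)
$h{\left(c,R \right)} = -12 - c$ ($h{\left(c,R \right)} = -9 - \left(3 + c\right) = -12 - c$)
$v{\left(N \right)} = \frac{1}{2 N}$
$G + v{\left(h{\left(-7,\frac{2}{3} \right)} \right)} = 6690 + \frac{1}{2 \left(-12 - -7\right)} = 6690 + \frac{1}{2 \left(-12 + 7\right)} = 6690 + \frac{1}{2 \left(-5\right)} = 6690 + \frac{1}{2} \left(- \frac{1}{5}\right) = 6690 - \frac{1}{10} = \frac{66899}{10}$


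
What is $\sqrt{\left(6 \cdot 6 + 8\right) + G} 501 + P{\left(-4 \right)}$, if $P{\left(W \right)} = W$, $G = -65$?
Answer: $-4 + 501 i \sqrt{21} \approx -4.0 + 2295.9 i$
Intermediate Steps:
$\sqrt{\left(6 \cdot 6 + 8\right) + G} 501 + P{\left(-4 \right)} = \sqrt{\left(6 \cdot 6 + 8\right) - 65} \cdot 501 - 4 = \sqrt{\left(36 + 8\right) - 65} \cdot 501 - 4 = \sqrt{44 - 65} \cdot 501 - 4 = \sqrt{-21} \cdot 501 - 4 = i \sqrt{21} \cdot 501 - 4 = 501 i \sqrt{21} - 4 = -4 + 501 i \sqrt{21}$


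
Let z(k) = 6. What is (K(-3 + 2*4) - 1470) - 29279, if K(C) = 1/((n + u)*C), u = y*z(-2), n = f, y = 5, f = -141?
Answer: -17065696/555 ≈ -30749.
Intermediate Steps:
n = -141
u = 30 (u = 5*6 = 30)
K(C) = -1/(111*C) (K(C) = 1/((-141 + 30)*C) = 1/((-111)*C) = -1/(111*C))
(K(-3 + 2*4) - 1470) - 29279 = (-1/(111*(-3 + 2*4)) - 1470) - 29279 = (-1/(111*(-3 + 8)) - 1470) - 29279 = (-1/111/5 - 1470) - 29279 = (-1/111*⅕ - 1470) - 29279 = (-1/555 - 1470) - 29279 = -815851/555 - 29279 = -17065696/555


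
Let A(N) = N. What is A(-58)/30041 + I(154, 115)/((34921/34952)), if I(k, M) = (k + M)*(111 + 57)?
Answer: 47451283076726/1049061761 ≈ 45232.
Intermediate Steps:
I(k, M) = 168*M + 168*k (I(k, M) = (M + k)*168 = 168*M + 168*k)
A(-58)/30041 + I(154, 115)/((34921/34952)) = -58/30041 + (168*115 + 168*154)/((34921/34952)) = -58*1/30041 + (19320 + 25872)/((34921*(1/34952))) = -58/30041 + 45192/(34921/34952) = -58/30041 + 45192*(34952/34921) = -58/30041 + 1579550784/34921 = 47451283076726/1049061761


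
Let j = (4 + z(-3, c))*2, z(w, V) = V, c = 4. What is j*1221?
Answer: 19536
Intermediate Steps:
j = 16 (j = (4 + 4)*2 = 8*2 = 16)
j*1221 = 16*1221 = 19536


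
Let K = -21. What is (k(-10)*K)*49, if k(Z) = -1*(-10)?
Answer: -10290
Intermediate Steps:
k(Z) = 10
(k(-10)*K)*49 = (10*(-21))*49 = -210*49 = -10290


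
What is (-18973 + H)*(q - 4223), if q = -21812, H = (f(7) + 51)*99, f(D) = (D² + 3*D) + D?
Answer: 164046535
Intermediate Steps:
f(D) = D² + 4*D
H = 12672 (H = (7*(4 + 7) + 51)*99 = (7*11 + 51)*99 = (77 + 51)*99 = 128*99 = 12672)
(-18973 + H)*(q - 4223) = (-18973 + 12672)*(-21812 - 4223) = -6301*(-26035) = 164046535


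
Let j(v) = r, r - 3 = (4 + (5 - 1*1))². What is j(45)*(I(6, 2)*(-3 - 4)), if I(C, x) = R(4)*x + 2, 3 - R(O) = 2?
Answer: -1876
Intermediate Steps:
R(O) = 1 (R(O) = 3 - 1*2 = 3 - 2 = 1)
r = 67 (r = 3 + (4 + (5 - 1*1))² = 3 + (4 + (5 - 1))² = 3 + (4 + 4)² = 3 + 8² = 3 + 64 = 67)
I(C, x) = 2 + x (I(C, x) = 1*x + 2 = x + 2 = 2 + x)
j(v) = 67
j(45)*(I(6, 2)*(-3 - 4)) = 67*((2 + 2)*(-3 - 4)) = 67*(4*(-7)) = 67*(-28) = -1876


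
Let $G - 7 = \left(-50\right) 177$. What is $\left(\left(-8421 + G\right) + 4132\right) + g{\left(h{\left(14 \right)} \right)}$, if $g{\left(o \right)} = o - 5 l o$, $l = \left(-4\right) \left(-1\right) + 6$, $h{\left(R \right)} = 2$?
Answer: $-13332$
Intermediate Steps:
$l = 10$ ($l = 4 + 6 = 10$)
$G = -8843$ ($G = 7 - 8850 = -8843$)
$g{\left(o \right)} = - 50 o^{2}$ ($g{\left(o \right)} = o \left(-5\right) 10 o = o \left(- 50 o\right) = - 50 o^{2}$)
$\left(\left(-8421 + G\right) + 4132\right) + g{\left(h{\left(14 \right)} \right)} = \left(\left(-8421 - 8843\right) + 4132\right) - 50 \cdot 2^{2} = \left(-17264 + 4132\right) - 200 = -13132 - 200 = -13332$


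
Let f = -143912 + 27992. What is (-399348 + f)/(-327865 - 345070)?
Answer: 515268/672935 ≈ 0.76570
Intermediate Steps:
f = -115920
(-399348 + f)/(-327865 - 345070) = (-399348 - 115920)/(-327865 - 345070) = -515268/(-672935) = -515268*(-1/672935) = 515268/672935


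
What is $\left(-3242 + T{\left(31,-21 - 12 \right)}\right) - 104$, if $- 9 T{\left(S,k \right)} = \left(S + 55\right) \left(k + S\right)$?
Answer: $- \frac{29942}{9} \approx -3326.9$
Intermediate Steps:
$T{\left(S,k \right)} = - \frac{\left(55 + S\right) \left(S + k\right)}{9}$ ($T{\left(S,k \right)} = - \frac{\left(S + 55\right) \left(k + S\right)}{9} = - \frac{\left(55 + S\right) \left(S + k\right)}{9}$)
$\left(-3242 + T{\left(31,-21 - 12 \right)}\right) - 104 = \left(-3242 - \left(\frac{1705}{9} + \frac{961}{9} + \frac{86 \left(-21 - 12\right)}{9}\right)\right) - 104 = \left(-3242 - \left(\frac{2666}{9} + \frac{86 \left(-21 - 12\right)}{9}\right)\right) - 104 = \left(-3242 - \left(\frac{851}{9} - \frac{341}{3}\right)\right) - 104 = \left(-3242 + \left(- \frac{1705}{9} + \frac{605}{3} - \frac{961}{9} + \frac{341}{3}\right)\right) - 104 = \left(-3242 + \frac{172}{9}\right) - 104 = - \frac{29006}{9} - 104 = - \frac{29942}{9}$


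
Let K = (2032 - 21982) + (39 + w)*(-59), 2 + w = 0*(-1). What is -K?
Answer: 22133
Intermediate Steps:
w = -2 (w = -2 + 0*(-1) = -2 + 0 = -2)
K = -22133 (K = (2032 - 21982) + (39 - 2)*(-59) = -19950 + 37*(-59) = -19950 - 2183 = -22133)
-K = -1*(-22133) = 22133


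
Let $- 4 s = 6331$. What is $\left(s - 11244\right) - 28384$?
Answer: $- \frac{164843}{4} \approx -41211.0$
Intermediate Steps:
$s = - \frac{6331}{4}$ ($s = \left(- \frac{1}{4}\right) 6331 = - \frac{6331}{4} \approx -1582.8$)
$\left(s - 11244\right) - 28384 = \left(- \frac{6331}{4} - 11244\right) - 28384 = - \frac{51307}{4} - 28384 = - \frac{164843}{4}$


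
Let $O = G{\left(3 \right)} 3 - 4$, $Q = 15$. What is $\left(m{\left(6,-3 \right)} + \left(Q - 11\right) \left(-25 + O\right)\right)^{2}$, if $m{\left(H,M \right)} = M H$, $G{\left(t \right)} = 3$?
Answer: $9604$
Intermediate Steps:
$O = 5$ ($O = 3 \cdot 3 - 4 = 9 - 4 = 5$)
$m{\left(H,M \right)} = H M$
$\left(m{\left(6,-3 \right)} + \left(Q - 11\right) \left(-25 + O\right)\right)^{2} = \left(6 \left(-3\right) + \left(15 - 11\right) \left(-25 + 5\right)\right)^{2} = \left(-18 + 4 \left(-20\right)\right)^{2} = \left(-18 - 80\right)^{2} = \left(-98\right)^{2} = 9604$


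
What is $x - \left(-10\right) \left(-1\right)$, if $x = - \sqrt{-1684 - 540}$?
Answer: $-10 - 4 i \sqrt{139} \approx -10.0 - 47.159 i$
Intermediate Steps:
$x = - 4 i \sqrt{139}$ ($x = - \sqrt{-2224} = - 4 i \sqrt{139} \approx - 47.159 i$)
$x - \left(-10\right) \left(-1\right) = - 4 i \sqrt{139} - \left(-10\right) \left(-1\right) = - 4 i \sqrt{139} - 10 = -10 - 4 i \sqrt{139}$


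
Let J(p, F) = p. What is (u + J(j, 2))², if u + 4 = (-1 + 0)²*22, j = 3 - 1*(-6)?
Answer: 729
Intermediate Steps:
j = 9 (j = 3 + 6 = 9)
u = 18 (u = -4 + (-1 + 0)²*22 = -4 + (-1)²*22 = -4 + 1*22 = -4 + 22 = 18)
(u + J(j, 2))² = (18 + 9)² = 27² = 729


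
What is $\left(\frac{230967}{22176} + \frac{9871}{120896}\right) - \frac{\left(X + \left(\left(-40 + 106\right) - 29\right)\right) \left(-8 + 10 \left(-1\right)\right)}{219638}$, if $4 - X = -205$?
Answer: $\frac{977414602257}{92936744768} \approx 10.517$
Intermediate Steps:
$X = 209$ ($X = 4 - -205 = 4 + 205 = 209$)
$\left(\frac{230967}{22176} + \frac{9871}{120896}\right) - \frac{\left(X + \left(\left(-40 + 106\right) - 29\right)\right) \left(-8 + 10 \left(-1\right)\right)}{219638} = \left(\frac{230967}{22176} + \frac{9871}{120896}\right) - \frac{\left(209 + \left(\left(-40 + 106\right) - 29\right)\right) \left(-8 + 10 \left(-1\right)\right)}{219638} = \left(230967 \cdot \frac{1}{22176} + 9871 \cdot \frac{1}{120896}\right) - \left(209 + \left(66 - 29\right)\right) \left(-8 - 10\right) \frac{1}{219638} = \left(\frac{2333}{224} + \frac{9871}{120896}\right) - \left(209 + 37\right) \left(-18\right) \frac{1}{219638} = \frac{8883171}{846272} - 246 \left(-18\right) \frac{1}{219638} = \frac{8883171}{846272} - \left(-4428\right) \frac{1}{219638} = \frac{8883171}{846272} - - \frac{2214}{109819} = \frac{8883171}{846272} + \frac{2214}{109819} = \frac{977414602257}{92936744768}$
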